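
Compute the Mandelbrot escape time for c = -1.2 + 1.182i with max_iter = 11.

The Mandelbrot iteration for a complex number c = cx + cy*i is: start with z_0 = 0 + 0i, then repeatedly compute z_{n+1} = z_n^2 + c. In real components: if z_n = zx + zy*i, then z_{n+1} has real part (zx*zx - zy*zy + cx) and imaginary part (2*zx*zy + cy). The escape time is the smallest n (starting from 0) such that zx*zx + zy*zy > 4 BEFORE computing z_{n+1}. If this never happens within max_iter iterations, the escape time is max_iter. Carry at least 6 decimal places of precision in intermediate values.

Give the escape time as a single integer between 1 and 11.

z_0 = 0 + 0i, c = -1.2000 + 1.1820i
Iter 1: z = -1.2000 + 1.1820i, |z|^2 = 2.8371
Iter 2: z = -1.1571 + -1.6548i, |z|^2 = 4.0773
Escaped at iteration 2

Answer: 2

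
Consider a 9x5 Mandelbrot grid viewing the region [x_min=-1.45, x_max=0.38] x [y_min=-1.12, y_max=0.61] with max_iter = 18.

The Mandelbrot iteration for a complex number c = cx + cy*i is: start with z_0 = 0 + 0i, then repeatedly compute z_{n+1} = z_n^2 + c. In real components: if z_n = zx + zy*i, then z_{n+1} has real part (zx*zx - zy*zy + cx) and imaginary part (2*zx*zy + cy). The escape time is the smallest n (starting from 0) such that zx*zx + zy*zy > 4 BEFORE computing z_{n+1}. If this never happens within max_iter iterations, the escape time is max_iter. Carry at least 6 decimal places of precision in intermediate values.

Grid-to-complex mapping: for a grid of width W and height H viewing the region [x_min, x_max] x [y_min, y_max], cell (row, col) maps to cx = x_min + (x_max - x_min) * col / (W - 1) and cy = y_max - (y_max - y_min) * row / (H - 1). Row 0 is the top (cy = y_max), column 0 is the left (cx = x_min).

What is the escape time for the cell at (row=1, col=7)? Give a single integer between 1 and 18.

Answer: 18

Derivation:
z_0 = 0 + 0i, c = 0.1513 + 0.1775i
Iter 1: z = 0.1513 + 0.1775i, |z|^2 = 0.0544
Iter 2: z = 0.1426 + 0.2312i, |z|^2 = 0.0738
Iter 3: z = 0.1181 + 0.2434i, |z|^2 = 0.0732
Iter 4: z = 0.1059 + 0.2350i, |z|^2 = 0.0665
Iter 5: z = 0.1072 + 0.2273i, |z|^2 = 0.0632
Iter 6: z = 0.1111 + 0.2262i, |z|^2 = 0.0635
Iter 7: z = 0.1124 + 0.2278i, |z|^2 = 0.0645
Iter 8: z = 0.1120 + 0.2287i, |z|^2 = 0.0649
Iter 9: z = 0.1115 + 0.2287i, |z|^2 = 0.0647
Iter 10: z = 0.1114 + 0.2285i, |z|^2 = 0.0646
Iter 11: z = 0.1114 + 0.2284i, |z|^2 = 0.0646
Iter 12: z = 0.1115 + 0.2284i, |z|^2 = 0.0646
Iter 13: z = 0.1115 + 0.2284i, |z|^2 = 0.0646
Iter 14: z = 0.1115 + 0.2284i, |z|^2 = 0.0646
Iter 15: z = 0.1115 + 0.2284i, |z|^2 = 0.0646
Iter 16: z = 0.1115 + 0.2284i, |z|^2 = 0.0646
Iter 17: z = 0.1115 + 0.2284i, |z|^2 = 0.0646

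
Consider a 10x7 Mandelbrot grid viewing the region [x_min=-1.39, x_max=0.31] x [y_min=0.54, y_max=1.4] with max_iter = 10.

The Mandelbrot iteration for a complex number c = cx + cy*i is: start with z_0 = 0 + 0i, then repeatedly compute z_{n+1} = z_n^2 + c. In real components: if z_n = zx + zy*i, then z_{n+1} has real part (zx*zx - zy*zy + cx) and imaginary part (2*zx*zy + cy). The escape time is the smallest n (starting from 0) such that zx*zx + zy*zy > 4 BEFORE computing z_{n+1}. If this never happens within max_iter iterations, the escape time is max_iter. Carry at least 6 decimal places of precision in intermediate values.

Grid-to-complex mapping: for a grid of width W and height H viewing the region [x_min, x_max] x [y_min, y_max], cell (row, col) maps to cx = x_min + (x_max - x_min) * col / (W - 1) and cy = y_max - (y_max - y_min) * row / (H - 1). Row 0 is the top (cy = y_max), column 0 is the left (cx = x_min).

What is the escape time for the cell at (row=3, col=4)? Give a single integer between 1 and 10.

Answer: 4

Derivation:
z_0 = 0 + 0i, c = -0.6344 + 0.9700i
Iter 1: z = -0.6344 + 0.9700i, |z|^2 = 1.3434
Iter 2: z = -1.1728 + -0.2608i, |z|^2 = 1.4435
Iter 3: z = 0.6730 + 1.5818i, |z|^2 = 2.9551
Iter 4: z = -2.6835 + 3.0992i, |z|^2 = 16.8067
Escaped at iteration 4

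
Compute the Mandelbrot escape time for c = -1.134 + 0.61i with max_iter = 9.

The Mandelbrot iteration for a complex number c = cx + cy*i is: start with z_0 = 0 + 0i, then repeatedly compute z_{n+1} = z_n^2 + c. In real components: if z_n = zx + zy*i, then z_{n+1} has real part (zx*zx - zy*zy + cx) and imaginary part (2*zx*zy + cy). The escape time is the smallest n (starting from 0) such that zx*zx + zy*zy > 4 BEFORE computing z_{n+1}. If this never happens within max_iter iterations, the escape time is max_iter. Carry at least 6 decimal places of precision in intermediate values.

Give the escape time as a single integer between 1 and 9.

Answer: 4

Derivation:
z_0 = 0 + 0i, c = -1.1340 + 0.6100i
Iter 1: z = -1.1340 + 0.6100i, |z|^2 = 1.6581
Iter 2: z = -0.2201 + -0.7735i, |z|^2 = 0.6467
Iter 3: z = -1.6838 + 0.9506i, |z|^2 = 3.7388
Iter 4: z = 0.7977 + -2.5911i, |z|^2 = 7.3501
Escaped at iteration 4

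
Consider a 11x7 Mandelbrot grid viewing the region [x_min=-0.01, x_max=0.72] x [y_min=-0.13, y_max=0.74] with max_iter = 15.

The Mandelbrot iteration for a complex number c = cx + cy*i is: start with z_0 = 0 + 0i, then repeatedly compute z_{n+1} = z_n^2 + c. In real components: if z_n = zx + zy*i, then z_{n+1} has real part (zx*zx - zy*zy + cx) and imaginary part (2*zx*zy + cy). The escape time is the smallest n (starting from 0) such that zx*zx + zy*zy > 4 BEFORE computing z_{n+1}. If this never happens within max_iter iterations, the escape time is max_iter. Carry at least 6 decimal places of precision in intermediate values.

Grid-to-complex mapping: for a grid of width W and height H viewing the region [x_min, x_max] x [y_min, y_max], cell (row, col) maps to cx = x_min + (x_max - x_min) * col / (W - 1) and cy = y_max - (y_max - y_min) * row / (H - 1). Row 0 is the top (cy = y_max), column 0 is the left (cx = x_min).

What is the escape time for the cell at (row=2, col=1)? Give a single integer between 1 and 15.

z_0 = 0 + 0i, c = 0.0630 + 0.4500i
Iter 1: z = 0.0630 + 0.4500i, |z|^2 = 0.2065
Iter 2: z = -0.1355 + 0.5067i, |z|^2 = 0.2751
Iter 3: z = -0.1754 + 0.3127i, |z|^2 = 0.1285
Iter 4: z = -0.0040 + 0.3403i, |z|^2 = 0.1158
Iter 5: z = -0.0528 + 0.4473i, |z|^2 = 0.2028
Iter 6: z = -0.1343 + 0.4028i, |z|^2 = 0.1802
Iter 7: z = -0.0812 + 0.3418i, |z|^2 = 0.1234
Iter 8: z = -0.0473 + 0.3945i, |z|^2 = 0.1579
Iter 9: z = -0.0904 + 0.4127i, |z|^2 = 0.1785
Iter 10: z = -0.0992 + 0.3754i, |z|^2 = 0.1507
Iter 11: z = -0.0681 + 0.3756i, |z|^2 = 0.1457
Iter 12: z = -0.0734 + 0.3989i, |z|^2 = 0.1645
Iter 13: z = -0.0907 + 0.3914i, |z|^2 = 0.1615
Iter 14: z = -0.0820 + 0.3790i, |z|^2 = 0.1504

Answer: 15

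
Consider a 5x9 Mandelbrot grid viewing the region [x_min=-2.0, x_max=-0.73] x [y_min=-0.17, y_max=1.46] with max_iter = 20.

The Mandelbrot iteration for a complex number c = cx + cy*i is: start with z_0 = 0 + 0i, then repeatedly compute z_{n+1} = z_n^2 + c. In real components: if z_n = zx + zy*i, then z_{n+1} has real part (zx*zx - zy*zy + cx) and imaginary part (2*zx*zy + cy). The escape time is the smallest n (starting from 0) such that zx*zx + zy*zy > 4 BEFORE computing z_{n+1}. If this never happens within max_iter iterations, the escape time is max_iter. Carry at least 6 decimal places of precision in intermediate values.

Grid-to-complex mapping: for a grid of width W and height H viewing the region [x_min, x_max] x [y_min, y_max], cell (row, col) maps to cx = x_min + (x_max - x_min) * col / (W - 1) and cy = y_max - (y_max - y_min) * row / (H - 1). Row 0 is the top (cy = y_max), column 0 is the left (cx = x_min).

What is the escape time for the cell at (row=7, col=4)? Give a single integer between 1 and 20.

Answer: 20

Derivation:
z_0 = 0 + 0i, c = -0.7300 + 0.0337i
Iter 1: z = -0.7300 + 0.0337i, |z|^2 = 0.5340
Iter 2: z = -0.1982 + -0.0155i, |z|^2 = 0.0395
Iter 3: z = -0.6909 + 0.0399i, |z|^2 = 0.4790
Iter 4: z = -0.2542 + -0.0214i, |z|^2 = 0.0651
Iter 5: z = -0.6658 + 0.0446i, |z|^2 = 0.4453
Iter 6: z = -0.2886 + -0.0257i, |z|^2 = 0.0840
Iter 7: z = -0.6473 + 0.0486i, |z|^2 = 0.4214
Iter 8: z = -0.3133 + -0.0291i, |z|^2 = 0.0990
Iter 9: z = -0.6327 + 0.0520i, |z|^2 = 0.4030
Iter 10: z = -0.3324 + -0.0321i, |z|^2 = 0.1115
Iter 11: z = -0.6205 + 0.0551i, |z|^2 = 0.3881
Iter 12: z = -0.3480 + -0.0346i, |z|^2 = 0.1223
Iter 13: z = -0.6101 + 0.0578i, |z|^2 = 0.3756
Iter 14: z = -0.3611 + -0.0368i, |z|^2 = 0.1318
Iter 15: z = -0.6010 + 0.0603i, |z|^2 = 0.3648
Iter 16: z = -0.3725 + -0.0388i, |z|^2 = 0.1403
Iter 17: z = -0.5928 + 0.0626i, |z|^2 = 0.3553
Iter 18: z = -0.3826 + -0.0405i, |z|^2 = 0.1480
Iter 19: z = -0.5853 + 0.0647i, |z|^2 = 0.3467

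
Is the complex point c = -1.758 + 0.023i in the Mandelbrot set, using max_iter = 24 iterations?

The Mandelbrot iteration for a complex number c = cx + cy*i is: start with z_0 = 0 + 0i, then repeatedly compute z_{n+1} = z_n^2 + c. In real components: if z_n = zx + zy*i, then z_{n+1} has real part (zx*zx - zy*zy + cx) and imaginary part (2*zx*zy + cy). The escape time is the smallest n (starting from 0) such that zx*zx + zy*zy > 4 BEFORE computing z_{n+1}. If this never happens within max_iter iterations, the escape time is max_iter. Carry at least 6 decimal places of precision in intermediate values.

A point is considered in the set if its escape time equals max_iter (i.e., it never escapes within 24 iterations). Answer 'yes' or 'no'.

Answer: no

Derivation:
z_0 = 0 + 0i, c = -1.7580 + 0.0230i
Iter 1: z = -1.7580 + 0.0230i, |z|^2 = 3.0911
Iter 2: z = 1.3320 + -0.0579i, |z|^2 = 1.7777
Iter 3: z = 0.0130 + -0.1312i, |z|^2 = 0.0174
Iter 4: z = -1.7750 + 0.0196i, |z|^2 = 3.1511
Iter 5: z = 1.3924 + -0.0466i, |z|^2 = 1.9409
Iter 6: z = 0.1785 + -0.1067i, |z|^2 = 0.0433
Iter 7: z = -1.7375 + -0.0151i, |z|^2 = 3.0192
Iter 8: z = 1.2607 + 0.0755i, |z|^2 = 1.5951
Iter 9: z = -0.1743 + 0.2133i, |z|^2 = 0.0758
Iter 10: z = -1.7731 + -0.0513i, |z|^2 = 3.1466
Iter 11: z = 1.3833 + 0.2050i, |z|^2 = 1.9556
Iter 12: z = 0.1135 + 0.5902i, |z|^2 = 0.3612
Iter 13: z = -2.0934 + 0.1570i, |z|^2 = 4.4070
Escaped at iteration 13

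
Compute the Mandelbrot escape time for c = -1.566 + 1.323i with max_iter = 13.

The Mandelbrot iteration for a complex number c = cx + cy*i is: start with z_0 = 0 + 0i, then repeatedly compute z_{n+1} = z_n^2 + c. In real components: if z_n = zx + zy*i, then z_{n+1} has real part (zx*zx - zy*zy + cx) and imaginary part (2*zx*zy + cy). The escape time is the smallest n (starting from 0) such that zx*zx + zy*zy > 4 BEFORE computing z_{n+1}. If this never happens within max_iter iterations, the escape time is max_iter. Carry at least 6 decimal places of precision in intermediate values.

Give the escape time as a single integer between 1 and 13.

z_0 = 0 + 0i, c = -1.5660 + 1.3230i
Iter 1: z = -1.5660 + 1.3230i, |z|^2 = 4.2027
Escaped at iteration 1

Answer: 1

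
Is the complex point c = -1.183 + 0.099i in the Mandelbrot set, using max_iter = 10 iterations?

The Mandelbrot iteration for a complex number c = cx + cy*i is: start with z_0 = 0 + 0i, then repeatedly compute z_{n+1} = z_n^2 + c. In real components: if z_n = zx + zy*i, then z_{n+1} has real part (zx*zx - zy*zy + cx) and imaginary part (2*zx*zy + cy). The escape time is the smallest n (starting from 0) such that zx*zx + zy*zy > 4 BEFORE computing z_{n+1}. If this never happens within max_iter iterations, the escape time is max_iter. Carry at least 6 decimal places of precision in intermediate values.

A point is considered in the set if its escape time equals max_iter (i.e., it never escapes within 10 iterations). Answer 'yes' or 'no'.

z_0 = 0 + 0i, c = -1.1830 + 0.0990i
Iter 1: z = -1.1830 + 0.0990i, |z|^2 = 1.4093
Iter 2: z = 0.2067 + -0.1352i, |z|^2 = 0.0610
Iter 3: z = -1.1586 + 0.0431i, |z|^2 = 1.3441
Iter 4: z = 0.1574 + -0.0009i, |z|^2 = 0.0248
Iter 5: z = -1.1582 + 0.0987i, |z|^2 = 1.3512
Iter 6: z = 0.1487 + -0.1297i, |z|^2 = 0.0389
Iter 7: z = -1.1777 + 0.0604i, |z|^2 = 1.3906
Iter 8: z = 0.2003 + -0.0433i, |z|^2 = 0.0420
Iter 9: z = -1.1447 + 0.0816i, |z|^2 = 1.3171
Did not escape in 10 iterations → in set

Answer: yes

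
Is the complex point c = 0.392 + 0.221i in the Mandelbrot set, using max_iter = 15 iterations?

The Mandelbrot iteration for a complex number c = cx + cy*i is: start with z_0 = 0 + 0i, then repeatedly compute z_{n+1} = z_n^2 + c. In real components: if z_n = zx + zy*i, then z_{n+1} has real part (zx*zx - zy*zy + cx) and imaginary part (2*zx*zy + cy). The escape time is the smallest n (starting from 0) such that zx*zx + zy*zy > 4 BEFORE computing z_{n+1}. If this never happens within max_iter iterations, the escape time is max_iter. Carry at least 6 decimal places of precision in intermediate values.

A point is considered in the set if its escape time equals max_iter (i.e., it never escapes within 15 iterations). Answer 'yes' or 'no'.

z_0 = 0 + 0i, c = 0.3920 + 0.2210i
Iter 1: z = 0.3920 + 0.2210i, |z|^2 = 0.2025
Iter 2: z = 0.4968 + 0.3943i, |z|^2 = 0.4023
Iter 3: z = 0.4834 + 0.6128i, |z|^2 = 0.6091
Iter 4: z = 0.2502 + 0.8134i, |z|^2 = 0.7242
Iter 5: z = -0.2070 + 0.6280i, |z|^2 = 0.4373
Iter 6: z = 0.0405 + -0.0390i, |z|^2 = 0.0032
Iter 7: z = 0.3921 + 0.2178i, |z|^2 = 0.2012
Iter 8: z = 0.4983 + 0.3918i, |z|^2 = 0.4018
Iter 9: z = 0.4868 + 0.6115i, |z|^2 = 0.6109
Iter 10: z = 0.2550 + 0.8163i, |z|^2 = 0.7314
Iter 11: z = -0.2093 + 0.6373i, |z|^2 = 0.4500
Iter 12: z = 0.0296 + -0.0458i, |z|^2 = 0.0030
Iter 13: z = 0.3908 + 0.2183i, |z|^2 = 0.2004
Iter 14: z = 0.4971 + 0.3916i, |z|^2 = 0.4004
Did not escape in 15 iterations → in set

Answer: yes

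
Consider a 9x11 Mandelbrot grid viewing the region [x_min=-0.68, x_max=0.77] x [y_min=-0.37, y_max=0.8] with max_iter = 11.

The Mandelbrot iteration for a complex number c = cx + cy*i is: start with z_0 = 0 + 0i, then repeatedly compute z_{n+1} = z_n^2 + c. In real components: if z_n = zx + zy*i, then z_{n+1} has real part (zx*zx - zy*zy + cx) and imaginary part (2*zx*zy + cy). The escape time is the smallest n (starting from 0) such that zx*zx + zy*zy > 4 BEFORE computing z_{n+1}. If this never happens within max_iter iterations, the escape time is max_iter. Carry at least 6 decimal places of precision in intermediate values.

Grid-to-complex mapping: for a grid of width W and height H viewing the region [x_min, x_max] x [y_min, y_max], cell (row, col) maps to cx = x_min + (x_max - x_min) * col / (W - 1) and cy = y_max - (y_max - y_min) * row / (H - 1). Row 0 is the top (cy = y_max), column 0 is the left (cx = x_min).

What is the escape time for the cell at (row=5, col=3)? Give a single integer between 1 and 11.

z_0 = 0 + 0i, c = -0.1362 + 0.2150i
Iter 1: z = -0.1362 + 0.2150i, |z|^2 = 0.0648
Iter 2: z = -0.1639 + 0.1564i, |z|^2 = 0.0513
Iter 3: z = -0.1338 + 0.1637i, |z|^2 = 0.0447
Iter 4: z = -0.1451 + 0.1712i, |z|^2 = 0.0504
Iter 5: z = -0.1445 + 0.1653i, |z|^2 = 0.0482
Iter 6: z = -0.1427 + 0.1672i, |z|^2 = 0.0483
Iter 7: z = -0.1439 + 0.1673i, |z|^2 = 0.0487
Iter 8: z = -0.1435 + 0.1669i, |z|^2 = 0.0485
Iter 9: z = -0.1435 + 0.1671i, |z|^2 = 0.0485
Iter 10: z = -0.1436 + 0.1670i, |z|^2 = 0.0485

Answer: 11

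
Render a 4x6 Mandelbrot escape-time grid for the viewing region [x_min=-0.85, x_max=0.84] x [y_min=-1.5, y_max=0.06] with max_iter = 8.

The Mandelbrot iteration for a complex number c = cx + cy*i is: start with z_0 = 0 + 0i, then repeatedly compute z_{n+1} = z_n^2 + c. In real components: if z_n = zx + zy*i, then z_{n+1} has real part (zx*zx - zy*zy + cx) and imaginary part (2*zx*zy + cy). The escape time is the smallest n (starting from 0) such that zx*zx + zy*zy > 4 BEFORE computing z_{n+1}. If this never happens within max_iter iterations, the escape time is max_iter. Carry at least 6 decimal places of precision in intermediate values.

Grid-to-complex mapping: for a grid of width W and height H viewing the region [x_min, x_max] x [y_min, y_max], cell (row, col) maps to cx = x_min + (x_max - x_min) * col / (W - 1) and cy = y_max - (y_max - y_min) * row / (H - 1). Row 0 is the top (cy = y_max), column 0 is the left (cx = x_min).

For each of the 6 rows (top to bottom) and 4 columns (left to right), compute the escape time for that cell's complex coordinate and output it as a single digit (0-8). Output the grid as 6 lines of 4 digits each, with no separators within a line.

(row=0, col=0): c = -0.8500 + 0.0600i → escape time 8
(row=0, col=1): c = -0.2867 + 0.0600i → escape time 8
(row=0, col=2): c = 0.2767 + 0.0600i → escape time 8
(row=0, col=3): c = 0.8400 + 0.0600i → escape time 3
(row=1, col=0): c = -0.8500 + -0.2520i → escape time 8
(row=1, col=1): c = -0.2867 + -0.2520i → escape time 8
(row=1, col=2): c = 0.2767 + -0.2520i → escape time 8
(row=1, col=3): c = 0.8400 + -0.2520i → escape time 3
(row=2, col=0): c = -0.8500 + -0.5640i → escape time 5
(row=2, col=1): c = -0.2867 + -0.5640i → escape time 8
(row=2, col=2): c = 0.2767 + -0.5640i → escape time 8
(row=2, col=3): c = 0.8400 + -0.5640i → escape time 3
(row=3, col=0): c = -0.8500 + -0.8760i → escape time 3
(row=3, col=1): c = -0.2867 + -0.8760i → escape time 8
(row=3, col=2): c = 0.2767 + -0.8760i → escape time 4
(row=3, col=3): c = 0.8400 + -0.8760i → escape time 2
(row=4, col=0): c = -0.8500 + -1.1880i → escape time 3
(row=4, col=1): c = -0.2867 + -1.1880i → escape time 3
(row=4, col=2): c = 0.2767 + -1.1880i → escape time 2
(row=4, col=3): c = 0.8400 + -1.1880i → escape time 2
(row=5, col=0): c = -0.8500 + -1.5000i → escape time 2
(row=5, col=1): c = -0.2867 + -1.5000i → escape time 2
(row=5, col=2): c = 0.2767 + -1.5000i → escape time 2
(row=5, col=3): c = 0.8400 + -1.5000i → escape time 2

Answer: 8883
8883
5883
3842
3322
2222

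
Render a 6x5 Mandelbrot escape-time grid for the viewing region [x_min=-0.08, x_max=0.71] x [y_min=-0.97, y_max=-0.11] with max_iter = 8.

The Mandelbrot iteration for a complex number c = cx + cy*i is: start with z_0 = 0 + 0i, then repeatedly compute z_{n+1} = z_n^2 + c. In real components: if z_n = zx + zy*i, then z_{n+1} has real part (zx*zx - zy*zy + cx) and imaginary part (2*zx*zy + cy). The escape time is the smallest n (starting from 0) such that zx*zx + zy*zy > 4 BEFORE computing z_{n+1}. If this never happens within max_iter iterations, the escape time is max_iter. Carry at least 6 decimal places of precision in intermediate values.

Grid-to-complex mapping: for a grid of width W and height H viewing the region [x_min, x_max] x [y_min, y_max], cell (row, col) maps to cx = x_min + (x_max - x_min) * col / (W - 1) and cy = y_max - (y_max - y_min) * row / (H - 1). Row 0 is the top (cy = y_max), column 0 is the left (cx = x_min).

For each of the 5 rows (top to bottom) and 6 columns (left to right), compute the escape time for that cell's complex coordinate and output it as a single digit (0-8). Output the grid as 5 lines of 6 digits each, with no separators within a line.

(row=0, col=0): c = -0.0800 + -0.1100i → escape time 8
(row=0, col=1): c = 0.0780 + -0.1100i → escape time 8
(row=0, col=2): c = 0.2360 + -0.1100i → escape time 8
(row=0, col=3): c = 0.3940 + -0.1100i → escape time 8
(row=0, col=4): c = 0.5520 + -0.1100i → escape time 4
(row=0, col=5): c = 0.7100 + -0.1100i → escape time 3
(row=1, col=0): c = -0.0800 + -0.3250i → escape time 8
(row=1, col=1): c = 0.0780 + -0.3250i → escape time 8
(row=1, col=2): c = 0.2360 + -0.3250i → escape time 8
(row=1, col=3): c = 0.3940 + -0.3250i → escape time 8
(row=1, col=4): c = 0.5520 + -0.3250i → escape time 4
(row=1, col=5): c = 0.7100 + -0.3250i → escape time 3
(row=2, col=0): c = -0.0800 + -0.5400i → escape time 8
(row=2, col=1): c = 0.0780 + -0.5400i → escape time 8
(row=2, col=2): c = 0.2360 + -0.5400i → escape time 8
(row=2, col=3): c = 0.3940 + -0.5400i → escape time 8
(row=2, col=4): c = 0.5520 + -0.5400i → escape time 4
(row=2, col=5): c = 0.7100 + -0.5400i → escape time 3
(row=3, col=0): c = -0.0800 + -0.7550i → escape time 8
(row=3, col=1): c = 0.0780 + -0.7550i → escape time 7
(row=3, col=2): c = 0.2360 + -0.7550i → escape time 5
(row=3, col=3): c = 0.3940 + -0.7550i → escape time 4
(row=3, col=4): c = 0.5520 + -0.7550i → escape time 3
(row=3, col=5): c = 0.7100 + -0.7550i → escape time 3
(row=4, col=0): c = -0.0800 + -0.9700i → escape time 8
(row=4, col=1): c = 0.0780 + -0.9700i → escape time 5
(row=4, col=2): c = 0.2360 + -0.9700i → escape time 4
(row=4, col=3): c = 0.3940 + -0.9700i → escape time 3
(row=4, col=4): c = 0.5520 + -0.9700i → escape time 2
(row=4, col=5): c = 0.7100 + -0.9700i → escape time 2

Answer: 888843
888843
888843
875433
854322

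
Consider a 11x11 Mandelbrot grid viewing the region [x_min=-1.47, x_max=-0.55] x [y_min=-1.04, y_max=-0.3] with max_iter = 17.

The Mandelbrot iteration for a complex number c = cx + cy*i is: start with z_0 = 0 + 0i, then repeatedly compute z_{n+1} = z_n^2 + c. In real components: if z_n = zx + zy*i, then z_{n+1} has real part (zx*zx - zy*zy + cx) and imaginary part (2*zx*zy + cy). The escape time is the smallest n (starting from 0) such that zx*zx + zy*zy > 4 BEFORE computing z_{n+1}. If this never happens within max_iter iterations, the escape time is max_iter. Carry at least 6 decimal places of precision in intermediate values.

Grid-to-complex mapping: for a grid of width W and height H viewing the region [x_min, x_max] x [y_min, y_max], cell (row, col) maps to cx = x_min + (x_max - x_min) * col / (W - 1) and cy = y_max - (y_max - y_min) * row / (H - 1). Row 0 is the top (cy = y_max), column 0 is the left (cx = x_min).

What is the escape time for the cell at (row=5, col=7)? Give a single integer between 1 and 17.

Answer: 4

Derivation:
z_0 = 0 + 0i, c = -0.8260 + -0.6700i
Iter 1: z = -0.8260 + -0.6700i, |z|^2 = 1.1312
Iter 2: z = -0.5926 + 0.4368i, |z|^2 = 0.5420
Iter 3: z = -0.6656 + -1.1878i, |z|^2 = 1.8538
Iter 4: z = -1.7937 + 0.9112i, |z|^2 = 4.0478
Escaped at iteration 4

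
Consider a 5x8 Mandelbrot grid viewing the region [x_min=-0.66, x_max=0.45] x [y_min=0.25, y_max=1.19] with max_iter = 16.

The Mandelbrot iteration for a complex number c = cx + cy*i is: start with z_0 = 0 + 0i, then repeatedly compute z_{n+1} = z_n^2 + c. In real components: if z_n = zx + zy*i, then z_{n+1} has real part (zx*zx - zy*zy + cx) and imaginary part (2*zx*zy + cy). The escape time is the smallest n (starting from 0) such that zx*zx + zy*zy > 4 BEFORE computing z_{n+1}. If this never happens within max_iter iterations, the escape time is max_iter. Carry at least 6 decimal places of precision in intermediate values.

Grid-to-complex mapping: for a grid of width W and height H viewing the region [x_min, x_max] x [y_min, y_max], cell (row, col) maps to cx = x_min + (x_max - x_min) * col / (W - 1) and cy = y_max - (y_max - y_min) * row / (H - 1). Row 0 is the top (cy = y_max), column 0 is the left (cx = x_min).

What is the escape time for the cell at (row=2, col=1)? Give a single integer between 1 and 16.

Answer: 5

Derivation:
z_0 = 0 + 0i, c = -0.3825 + 0.9214i
Iter 1: z = -0.3825 + 0.9214i, |z|^2 = 0.9953
Iter 2: z = -1.0852 + 0.2165i, |z|^2 = 1.2246
Iter 3: z = 0.7483 + 0.4514i, |z|^2 = 0.7638
Iter 4: z = -0.0263 + 1.5971i, |z|^2 = 2.5514
Iter 5: z = -2.9325 + 0.8374i, |z|^2 = 9.3007
Escaped at iteration 5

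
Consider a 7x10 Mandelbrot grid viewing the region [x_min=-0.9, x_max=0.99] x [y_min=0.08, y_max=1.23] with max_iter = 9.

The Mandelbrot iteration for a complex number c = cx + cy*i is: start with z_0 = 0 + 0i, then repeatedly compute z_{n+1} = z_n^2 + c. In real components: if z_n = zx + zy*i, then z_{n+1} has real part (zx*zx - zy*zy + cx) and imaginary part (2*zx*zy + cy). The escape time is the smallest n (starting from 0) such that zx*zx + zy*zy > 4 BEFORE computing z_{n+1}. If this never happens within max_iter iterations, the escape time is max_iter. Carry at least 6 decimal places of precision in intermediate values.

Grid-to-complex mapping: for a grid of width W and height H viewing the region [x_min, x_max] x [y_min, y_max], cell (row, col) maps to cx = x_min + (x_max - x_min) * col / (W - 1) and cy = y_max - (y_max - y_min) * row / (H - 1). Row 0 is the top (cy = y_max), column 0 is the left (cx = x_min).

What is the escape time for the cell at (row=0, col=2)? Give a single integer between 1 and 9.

z_0 = 0 + 0i, c = -0.2700 + 1.2300i
Iter 1: z = -0.2700 + 1.2300i, |z|^2 = 1.5858
Iter 2: z = -1.7100 + 0.5658i, |z|^2 = 3.2442
Iter 3: z = 2.3340 + -0.7050i, |z|^2 = 5.9445
Escaped at iteration 3

Answer: 3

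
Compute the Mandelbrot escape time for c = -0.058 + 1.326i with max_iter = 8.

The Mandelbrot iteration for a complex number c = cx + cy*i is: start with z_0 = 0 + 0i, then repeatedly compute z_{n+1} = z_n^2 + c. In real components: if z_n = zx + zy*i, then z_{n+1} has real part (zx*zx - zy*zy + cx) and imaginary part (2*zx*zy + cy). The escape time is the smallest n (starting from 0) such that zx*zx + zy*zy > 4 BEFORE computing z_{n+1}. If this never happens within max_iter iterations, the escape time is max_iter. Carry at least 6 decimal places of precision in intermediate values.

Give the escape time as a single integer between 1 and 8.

z_0 = 0 + 0i, c = -0.0580 + 1.3260i
Iter 1: z = -0.0580 + 1.3260i, |z|^2 = 1.7616
Iter 2: z = -1.8129 + 1.1722i, |z|^2 = 4.6607
Escaped at iteration 2

Answer: 2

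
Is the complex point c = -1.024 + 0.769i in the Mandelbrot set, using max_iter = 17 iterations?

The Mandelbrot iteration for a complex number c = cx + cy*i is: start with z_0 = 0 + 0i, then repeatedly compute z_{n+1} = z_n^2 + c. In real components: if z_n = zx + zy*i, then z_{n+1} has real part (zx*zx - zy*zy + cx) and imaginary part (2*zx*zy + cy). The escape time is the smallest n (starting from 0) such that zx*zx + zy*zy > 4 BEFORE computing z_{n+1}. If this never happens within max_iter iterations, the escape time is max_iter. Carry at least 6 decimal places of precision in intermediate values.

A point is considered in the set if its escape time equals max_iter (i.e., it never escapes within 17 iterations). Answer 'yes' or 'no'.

z_0 = 0 + 0i, c = -1.0240 + 0.7690i
Iter 1: z = -1.0240 + 0.7690i, |z|^2 = 1.6399
Iter 2: z = -0.5668 + -0.8059i, |z|^2 = 0.9707
Iter 3: z = -1.3522 + 1.6826i, |z|^2 = 4.6596
Escaped at iteration 3

Answer: no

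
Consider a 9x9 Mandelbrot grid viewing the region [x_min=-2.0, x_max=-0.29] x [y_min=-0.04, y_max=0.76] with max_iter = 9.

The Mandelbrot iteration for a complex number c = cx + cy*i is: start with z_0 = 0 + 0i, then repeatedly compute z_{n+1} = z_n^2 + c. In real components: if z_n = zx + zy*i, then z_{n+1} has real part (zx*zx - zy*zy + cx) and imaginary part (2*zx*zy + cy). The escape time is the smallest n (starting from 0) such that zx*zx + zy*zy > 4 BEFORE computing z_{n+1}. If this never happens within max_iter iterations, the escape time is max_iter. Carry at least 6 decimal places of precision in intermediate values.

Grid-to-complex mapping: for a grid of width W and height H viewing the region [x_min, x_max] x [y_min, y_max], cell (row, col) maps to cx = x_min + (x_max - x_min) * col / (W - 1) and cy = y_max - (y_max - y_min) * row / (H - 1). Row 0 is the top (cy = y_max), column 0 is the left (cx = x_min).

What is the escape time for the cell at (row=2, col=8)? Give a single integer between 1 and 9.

z_0 = 0 + 0i, c = -0.2900 + 0.5600i
Iter 1: z = -0.2900 + 0.5600i, |z|^2 = 0.3977
Iter 2: z = -0.5195 + 0.2352i, |z|^2 = 0.3252
Iter 3: z = -0.0754 + 0.3156i, |z|^2 = 0.1053
Iter 4: z = -0.3839 + 0.5124i, |z|^2 = 0.4099
Iter 5: z = -0.4051 + 0.1666i, |z|^2 = 0.1919
Iter 6: z = -0.1536 + 0.4250i, |z|^2 = 0.2043
Iter 7: z = -0.4471 + 0.4294i, |z|^2 = 0.3843
Iter 8: z = -0.2745 + 0.1760i, |z|^2 = 0.1064

Answer: 9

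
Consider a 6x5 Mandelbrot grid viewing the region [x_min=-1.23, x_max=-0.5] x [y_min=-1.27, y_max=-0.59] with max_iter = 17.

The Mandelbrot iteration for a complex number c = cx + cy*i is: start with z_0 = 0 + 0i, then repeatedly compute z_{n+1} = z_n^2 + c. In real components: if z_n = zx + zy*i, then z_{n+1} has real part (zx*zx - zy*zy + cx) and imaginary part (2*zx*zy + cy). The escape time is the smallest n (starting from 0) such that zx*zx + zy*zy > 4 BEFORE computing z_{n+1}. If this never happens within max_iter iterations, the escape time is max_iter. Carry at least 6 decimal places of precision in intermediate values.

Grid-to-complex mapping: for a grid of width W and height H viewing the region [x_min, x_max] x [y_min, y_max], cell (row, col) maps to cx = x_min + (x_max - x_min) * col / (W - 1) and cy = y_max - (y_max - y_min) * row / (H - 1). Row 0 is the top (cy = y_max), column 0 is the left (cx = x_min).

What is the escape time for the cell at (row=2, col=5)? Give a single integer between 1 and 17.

Answer: 4

Derivation:
z_0 = 0 + 0i, c = -0.5000 + -0.9300i
Iter 1: z = -0.5000 + -0.9300i, |z|^2 = 1.1149
Iter 2: z = -1.1149 + 0.0000i, |z|^2 = 1.2430
Iter 3: z = 0.7430 + -0.9300i, |z|^2 = 1.4170
Iter 4: z = -0.8128 + -2.3120i, |z|^2 = 6.0060
Escaped at iteration 4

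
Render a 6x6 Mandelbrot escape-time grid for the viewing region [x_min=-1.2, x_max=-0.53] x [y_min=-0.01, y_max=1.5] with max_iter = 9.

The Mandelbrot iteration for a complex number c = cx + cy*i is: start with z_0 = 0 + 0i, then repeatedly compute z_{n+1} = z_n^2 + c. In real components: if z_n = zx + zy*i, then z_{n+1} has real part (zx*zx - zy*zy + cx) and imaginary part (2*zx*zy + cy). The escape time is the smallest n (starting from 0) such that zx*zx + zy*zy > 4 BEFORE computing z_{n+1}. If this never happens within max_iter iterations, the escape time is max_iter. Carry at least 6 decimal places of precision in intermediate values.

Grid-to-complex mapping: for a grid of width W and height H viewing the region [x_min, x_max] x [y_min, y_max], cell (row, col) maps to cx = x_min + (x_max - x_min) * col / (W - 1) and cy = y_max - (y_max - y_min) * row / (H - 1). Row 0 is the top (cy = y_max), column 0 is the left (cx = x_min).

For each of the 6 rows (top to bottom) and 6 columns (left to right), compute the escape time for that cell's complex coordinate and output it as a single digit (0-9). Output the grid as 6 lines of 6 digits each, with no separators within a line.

Answer: 222222
233333
333444
345579
999999
999999

Derivation:
(row=0, col=0): c = -1.2000 + 1.5000i → escape time 2
(row=0, col=1): c = -1.0660 + 1.5000i → escape time 2
(row=0, col=2): c = -0.9320 + 1.5000i → escape time 2
(row=0, col=3): c = -0.7980 + 1.5000i → escape time 2
(row=0, col=4): c = -0.6640 + 1.5000i → escape time 2
(row=0, col=5): c = -0.5300 + 1.5000i → escape time 2
(row=1, col=0): c = -1.2000 + 1.1980i → escape time 2
(row=1, col=1): c = -1.0660 + 1.1980i → escape time 3
(row=1, col=2): c = -0.9320 + 1.1980i → escape time 3
(row=1, col=3): c = -0.7980 + 1.1980i → escape time 3
(row=1, col=4): c = -0.6640 + 1.1980i → escape time 3
(row=1, col=5): c = -0.5300 + 1.1980i → escape time 3
(row=2, col=0): c = -1.2000 + 0.8960i → escape time 3
(row=2, col=1): c = -1.0660 + 0.8960i → escape time 3
(row=2, col=2): c = -0.9320 + 0.8960i → escape time 3
(row=2, col=3): c = -0.7980 + 0.8960i → escape time 4
(row=2, col=4): c = -0.6640 + 0.8960i → escape time 4
(row=2, col=5): c = -0.5300 + 0.8960i → escape time 4
(row=3, col=0): c = -1.2000 + 0.5940i → escape time 3
(row=3, col=1): c = -1.0660 + 0.5940i → escape time 4
(row=3, col=2): c = -0.9320 + 0.5940i → escape time 5
(row=3, col=3): c = -0.7980 + 0.5940i → escape time 5
(row=3, col=4): c = -0.6640 + 0.5940i → escape time 7
(row=3, col=5): c = -0.5300 + 0.5940i → escape time 9
(row=4, col=0): c = -1.2000 + 0.2920i → escape time 9
(row=4, col=1): c = -1.0660 + 0.2920i → escape time 9
(row=4, col=2): c = -0.9320 + 0.2920i → escape time 9
(row=4, col=3): c = -0.7980 + 0.2920i → escape time 9
(row=4, col=4): c = -0.6640 + 0.2920i → escape time 9
(row=4, col=5): c = -0.5300 + 0.2920i → escape time 9
(row=5, col=0): c = -1.2000 + -0.0100i → escape time 9
(row=5, col=1): c = -1.0660 + -0.0100i → escape time 9
(row=5, col=2): c = -0.9320 + -0.0100i → escape time 9
(row=5, col=3): c = -0.7980 + -0.0100i → escape time 9
(row=5, col=4): c = -0.6640 + -0.0100i → escape time 9
(row=5, col=5): c = -0.5300 + -0.0100i → escape time 9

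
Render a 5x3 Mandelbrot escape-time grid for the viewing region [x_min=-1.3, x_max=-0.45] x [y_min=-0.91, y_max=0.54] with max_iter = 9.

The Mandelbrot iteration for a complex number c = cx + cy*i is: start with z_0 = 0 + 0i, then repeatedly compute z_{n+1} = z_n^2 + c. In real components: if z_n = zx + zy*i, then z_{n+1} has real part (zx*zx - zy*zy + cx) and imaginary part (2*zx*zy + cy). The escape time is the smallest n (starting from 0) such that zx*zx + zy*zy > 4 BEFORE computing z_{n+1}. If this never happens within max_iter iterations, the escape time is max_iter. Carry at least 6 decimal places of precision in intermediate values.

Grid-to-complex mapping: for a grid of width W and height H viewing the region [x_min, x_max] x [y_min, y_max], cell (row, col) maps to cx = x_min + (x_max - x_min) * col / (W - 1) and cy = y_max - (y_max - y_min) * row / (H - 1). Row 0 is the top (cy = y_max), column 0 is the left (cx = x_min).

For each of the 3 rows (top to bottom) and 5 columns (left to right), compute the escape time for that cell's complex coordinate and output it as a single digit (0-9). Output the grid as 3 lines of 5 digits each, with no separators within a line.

Answer: 35589
99999
33345

Derivation:
(row=0, col=0): c = -1.3000 + 0.5400i → escape time 3
(row=0, col=1): c = -1.0875 + 0.5400i → escape time 5
(row=0, col=2): c = -0.8750 + 0.5400i → escape time 5
(row=0, col=3): c = -0.6625 + 0.5400i → escape time 8
(row=0, col=4): c = -0.4500 + 0.5400i → escape time 9
(row=1, col=0): c = -1.3000 + -0.1850i → escape time 9
(row=1, col=1): c = -1.0875 + -0.1850i → escape time 9
(row=1, col=2): c = -0.8750 + -0.1850i → escape time 9
(row=1, col=3): c = -0.6625 + -0.1850i → escape time 9
(row=1, col=4): c = -0.4500 + -0.1850i → escape time 9
(row=2, col=0): c = -1.3000 + -0.9100i → escape time 3
(row=2, col=1): c = -1.0875 + -0.9100i → escape time 3
(row=2, col=2): c = -0.8750 + -0.9100i → escape time 3
(row=2, col=3): c = -0.6625 + -0.9100i → escape time 4
(row=2, col=4): c = -0.4500 + -0.9100i → escape time 5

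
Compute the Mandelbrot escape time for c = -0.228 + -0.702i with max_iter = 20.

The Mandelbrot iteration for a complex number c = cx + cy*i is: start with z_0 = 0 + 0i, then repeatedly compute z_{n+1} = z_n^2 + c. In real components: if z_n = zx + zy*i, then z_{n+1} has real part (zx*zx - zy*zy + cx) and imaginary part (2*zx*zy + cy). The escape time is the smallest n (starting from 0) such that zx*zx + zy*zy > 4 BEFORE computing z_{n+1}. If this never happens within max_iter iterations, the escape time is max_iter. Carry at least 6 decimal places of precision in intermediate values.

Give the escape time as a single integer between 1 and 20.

z_0 = 0 + 0i, c = -0.2280 + -0.7020i
Iter 1: z = -0.2280 + -0.7020i, |z|^2 = 0.5448
Iter 2: z = -0.6688 + -0.3819i, |z|^2 = 0.5932
Iter 3: z = 0.0735 + -0.1912i, |z|^2 = 0.0419
Iter 4: z = -0.2591 + -0.7301i, |z|^2 = 0.6002
Iter 5: z = -0.6939 + -0.3236i, |z|^2 = 0.5862
Iter 6: z = 0.1488 + -0.2529i, |z|^2 = 0.0861
Iter 7: z = -0.2698 + -0.7772i, |z|^2 = 0.6769
Iter 8: z = -0.7593 + -0.2825i, |z|^2 = 0.6564
Iter 9: z = 0.2687 + -0.2729i, |z|^2 = 0.1467
Iter 10: z = -0.2303 + -0.8487i, |z|^2 = 0.7733
Iter 11: z = -0.8952 + -0.3111i, |z|^2 = 0.8982
Iter 12: z = 0.4767 + -0.1450i, |z|^2 = 0.2482
Iter 13: z = -0.0218 + -0.8402i, |z|^2 = 0.7064
Iter 14: z = -0.9335 + -0.6654i, |z|^2 = 1.3141
Iter 15: z = 0.2007 + 0.5402i, |z|^2 = 0.3321
Iter 16: z = -0.4795 + -0.4852i, |z|^2 = 0.4654
Iter 17: z = -0.2335 + -0.2367i, |z|^2 = 0.1105
Iter 18: z = -0.2295 + -0.5915i, |z|^2 = 0.4025
Iter 19: z = -0.5252 + -0.4305i, |z|^2 = 0.4612

Answer: 20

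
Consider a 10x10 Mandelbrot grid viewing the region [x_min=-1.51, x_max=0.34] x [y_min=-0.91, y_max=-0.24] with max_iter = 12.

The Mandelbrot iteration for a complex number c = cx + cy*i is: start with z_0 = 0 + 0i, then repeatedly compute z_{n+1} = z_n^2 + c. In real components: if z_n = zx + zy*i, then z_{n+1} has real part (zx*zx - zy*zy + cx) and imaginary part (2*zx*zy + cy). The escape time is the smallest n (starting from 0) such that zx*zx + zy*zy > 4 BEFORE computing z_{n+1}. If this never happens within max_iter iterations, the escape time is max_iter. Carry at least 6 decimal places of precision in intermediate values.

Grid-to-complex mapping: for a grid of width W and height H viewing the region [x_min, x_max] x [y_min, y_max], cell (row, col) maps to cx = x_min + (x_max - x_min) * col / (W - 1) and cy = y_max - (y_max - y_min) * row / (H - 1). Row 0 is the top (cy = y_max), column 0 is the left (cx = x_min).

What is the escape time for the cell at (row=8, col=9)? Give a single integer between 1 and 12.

Answer: 4

Derivation:
z_0 = 0 + 0i, c = 0.3400 + -0.8356i
Iter 1: z = 0.3400 + -0.8356i, |z|^2 = 0.8138
Iter 2: z = -0.2426 + -1.4037i, |z|^2 = 2.0293
Iter 3: z = -1.5716 + -0.1546i, |z|^2 = 2.4939
Iter 4: z = 2.7861 + -0.3496i, |z|^2 = 7.8848
Escaped at iteration 4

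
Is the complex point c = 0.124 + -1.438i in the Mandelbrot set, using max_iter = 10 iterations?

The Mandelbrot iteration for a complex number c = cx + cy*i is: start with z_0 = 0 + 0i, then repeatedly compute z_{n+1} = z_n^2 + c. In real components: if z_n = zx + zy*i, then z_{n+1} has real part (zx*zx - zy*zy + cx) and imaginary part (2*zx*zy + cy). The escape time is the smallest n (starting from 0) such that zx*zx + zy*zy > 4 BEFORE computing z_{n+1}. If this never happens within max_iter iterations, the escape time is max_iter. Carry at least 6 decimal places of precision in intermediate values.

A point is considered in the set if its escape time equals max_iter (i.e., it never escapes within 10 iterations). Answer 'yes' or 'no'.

z_0 = 0 + 0i, c = 0.1240 + -1.4380i
Iter 1: z = 0.1240 + -1.4380i, |z|^2 = 2.0832
Iter 2: z = -1.9285 + -1.7946i, |z|^2 = 6.9397
Escaped at iteration 2

Answer: no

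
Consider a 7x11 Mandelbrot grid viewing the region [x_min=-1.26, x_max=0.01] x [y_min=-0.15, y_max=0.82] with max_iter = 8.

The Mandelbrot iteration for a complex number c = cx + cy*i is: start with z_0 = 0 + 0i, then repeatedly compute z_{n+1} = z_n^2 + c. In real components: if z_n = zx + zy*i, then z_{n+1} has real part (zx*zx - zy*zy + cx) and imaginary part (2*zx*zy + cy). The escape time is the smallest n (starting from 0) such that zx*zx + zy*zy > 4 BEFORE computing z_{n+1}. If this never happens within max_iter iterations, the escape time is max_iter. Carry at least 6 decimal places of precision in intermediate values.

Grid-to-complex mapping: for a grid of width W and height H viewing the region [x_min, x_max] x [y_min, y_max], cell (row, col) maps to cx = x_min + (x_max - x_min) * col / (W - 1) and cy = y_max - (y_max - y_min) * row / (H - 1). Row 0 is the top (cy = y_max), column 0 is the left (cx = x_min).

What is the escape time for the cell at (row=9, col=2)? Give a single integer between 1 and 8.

z_0 = 0 + 0i, c = -0.8367 + -0.0530i
Iter 1: z = -0.8367 + -0.0530i, |z|^2 = 0.7028
Iter 2: z = -0.1395 + 0.0357i, |z|^2 = 0.0207
Iter 3: z = -0.8185 + -0.0630i, |z|^2 = 0.6739
Iter 4: z = -0.1707 + 0.0501i, |z|^2 = 0.0316
Iter 5: z = -0.8100 + -0.0701i, |z|^2 = 0.6611
Iter 6: z = -0.1854 + 0.0605i, |z|^2 = 0.0380
Iter 7: z = -0.8059 + -0.0755i, |z|^2 = 0.6552

Answer: 8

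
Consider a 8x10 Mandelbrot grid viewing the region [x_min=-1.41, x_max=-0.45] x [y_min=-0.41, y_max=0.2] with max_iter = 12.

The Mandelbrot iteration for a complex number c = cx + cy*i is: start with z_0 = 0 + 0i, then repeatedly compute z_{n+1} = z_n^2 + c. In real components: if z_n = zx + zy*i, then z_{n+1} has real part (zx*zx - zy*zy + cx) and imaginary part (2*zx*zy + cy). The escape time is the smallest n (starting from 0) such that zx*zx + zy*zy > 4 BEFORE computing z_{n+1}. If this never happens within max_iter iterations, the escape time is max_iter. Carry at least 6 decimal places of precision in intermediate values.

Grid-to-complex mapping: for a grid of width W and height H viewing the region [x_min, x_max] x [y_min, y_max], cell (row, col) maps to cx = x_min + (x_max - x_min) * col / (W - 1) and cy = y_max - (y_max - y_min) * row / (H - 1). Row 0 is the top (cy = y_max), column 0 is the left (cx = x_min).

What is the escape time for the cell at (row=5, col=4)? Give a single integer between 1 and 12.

z_0 = 0 + 0i, c = -0.8614 + -0.1389i
Iter 1: z = -0.8614 + -0.1389i, |z|^2 = 0.7613
Iter 2: z = -0.1387 + 0.1004i, |z|^2 = 0.0293
Iter 3: z = -0.8523 + -0.1667i, |z|^2 = 0.7542
Iter 4: z = -0.1628 + 0.1453i, |z|^2 = 0.0476
Iter 5: z = -0.8560 + -0.1862i, |z|^2 = 0.7675
Iter 6: z = -0.1633 + 0.1799i, |z|^2 = 0.0590
Iter 7: z = -0.8671 + -0.1977i, |z|^2 = 0.7910
Iter 8: z = -0.1486 + 0.2039i, |z|^2 = 0.0637
Iter 9: z = -0.8809 + -0.1995i, |z|^2 = 0.8158
Iter 10: z = -0.1252 + 0.2126i, |z|^2 = 0.0609
Iter 11: z = -0.8909 + -0.1921i, |z|^2 = 0.8307

Answer: 12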